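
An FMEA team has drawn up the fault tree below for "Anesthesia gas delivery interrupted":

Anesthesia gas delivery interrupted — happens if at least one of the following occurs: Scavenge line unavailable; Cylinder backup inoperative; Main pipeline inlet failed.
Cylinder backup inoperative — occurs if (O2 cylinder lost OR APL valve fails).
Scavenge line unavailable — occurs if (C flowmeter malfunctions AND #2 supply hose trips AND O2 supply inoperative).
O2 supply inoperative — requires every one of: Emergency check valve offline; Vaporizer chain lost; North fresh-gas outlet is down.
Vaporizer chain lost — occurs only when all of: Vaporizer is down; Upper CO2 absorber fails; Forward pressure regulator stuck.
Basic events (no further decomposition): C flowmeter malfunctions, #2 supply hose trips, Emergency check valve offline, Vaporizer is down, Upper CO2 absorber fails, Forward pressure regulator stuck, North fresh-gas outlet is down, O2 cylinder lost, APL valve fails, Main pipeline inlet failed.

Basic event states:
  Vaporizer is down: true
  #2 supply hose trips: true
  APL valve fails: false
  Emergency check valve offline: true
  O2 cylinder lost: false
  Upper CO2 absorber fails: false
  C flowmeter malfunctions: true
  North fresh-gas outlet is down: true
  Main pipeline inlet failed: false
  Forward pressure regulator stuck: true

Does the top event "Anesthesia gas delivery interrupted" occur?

Vaporizer chain lost [AND]: Vaporizer is down=occurs, Upper CO2 absorber fails=not, Forward pressure regulator stuck=occurs → not all inputs occur → does not occur.
O2 supply inoperative [AND]: Emergency check valve offline=occurs, Vaporizer chain lost=not, North fresh-gas outlet is down=occurs → not all inputs occur → does not occur.
Scavenge line unavailable [AND]: C flowmeter malfunctions=occurs, #2 supply hose trips=occurs, O2 supply inoperative=not → not all inputs occur → does not occur.
Cylinder backup inoperative [OR]: O2 cylinder lost=not, APL valve fails=not → no input occurs → does not occur.
Anesthesia gas delivery interrupted [OR]: Scavenge line unavailable=not, Cylinder backup inoperative=not, Main pipeline inlet failed=not → no input occurs → does not occur.

No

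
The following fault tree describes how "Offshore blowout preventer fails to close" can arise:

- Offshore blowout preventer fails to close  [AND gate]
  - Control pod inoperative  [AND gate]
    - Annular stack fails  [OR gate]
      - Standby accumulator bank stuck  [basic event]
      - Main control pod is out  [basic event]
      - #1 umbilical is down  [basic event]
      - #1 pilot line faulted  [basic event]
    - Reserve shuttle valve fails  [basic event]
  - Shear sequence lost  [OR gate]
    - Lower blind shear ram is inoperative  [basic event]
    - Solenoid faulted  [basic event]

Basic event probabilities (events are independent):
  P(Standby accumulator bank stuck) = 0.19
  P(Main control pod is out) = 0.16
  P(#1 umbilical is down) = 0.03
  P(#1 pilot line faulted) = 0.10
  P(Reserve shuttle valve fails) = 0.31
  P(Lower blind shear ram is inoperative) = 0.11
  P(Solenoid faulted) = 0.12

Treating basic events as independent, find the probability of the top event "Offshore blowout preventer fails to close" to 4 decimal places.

P(Annular stack fails) [OR] = 1 − (1−0.19) × (1−0.16) × (1−0.03) × (1−0.10) = 0.406011
P(Control pod inoperative) [AND] = 0.406011 × 0.31 = 0.125863
P(Shear sequence lost) [OR] = 1 − (1−0.11) × (1−0.12) = 0.216800
P(Offshore blowout preventer fails to close) [AND] = 0.125863 × 0.216800 = 0.027287
Rounded to 4 decimal places: P(Offshore blowout preventer fails to close) ≈ 0.0273.

0.0273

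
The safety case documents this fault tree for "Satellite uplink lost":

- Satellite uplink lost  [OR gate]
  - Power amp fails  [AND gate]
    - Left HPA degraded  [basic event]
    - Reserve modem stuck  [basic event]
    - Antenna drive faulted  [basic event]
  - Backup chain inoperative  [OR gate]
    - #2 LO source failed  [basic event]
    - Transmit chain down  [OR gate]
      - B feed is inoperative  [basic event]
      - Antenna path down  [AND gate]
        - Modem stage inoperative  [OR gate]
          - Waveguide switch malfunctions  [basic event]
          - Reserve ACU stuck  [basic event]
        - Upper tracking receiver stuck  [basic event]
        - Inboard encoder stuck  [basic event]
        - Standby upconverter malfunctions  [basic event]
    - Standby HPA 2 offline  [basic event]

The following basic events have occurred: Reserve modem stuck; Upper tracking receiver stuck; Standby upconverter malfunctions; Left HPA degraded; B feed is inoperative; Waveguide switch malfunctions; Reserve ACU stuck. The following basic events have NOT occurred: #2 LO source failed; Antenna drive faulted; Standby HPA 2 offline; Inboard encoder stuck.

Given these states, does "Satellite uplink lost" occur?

Power amp fails [AND]: Left HPA degraded=occurs, Reserve modem stuck=occurs, Antenna drive faulted=not → not all inputs occur → does not occur.
Modem stage inoperative [OR]: Waveguide switch malfunctions=occurs, Reserve ACU stuck=occurs → at least one input occurs → occurs.
Antenna path down [AND]: Modem stage inoperative=occurs, Upper tracking receiver stuck=occurs, Inboard encoder stuck=not, Standby upconverter malfunctions=occurs → not all inputs occur → does not occur.
Transmit chain down [OR]: B feed is inoperative=occurs, Antenna path down=not → at least one input occurs → occurs.
Backup chain inoperative [OR]: #2 LO source failed=not, Transmit chain down=occurs, Standby HPA 2 offline=not → at least one input occurs → occurs.
Satellite uplink lost [OR]: Power amp fails=not, Backup chain inoperative=occurs → at least one input occurs → occurs.

Yes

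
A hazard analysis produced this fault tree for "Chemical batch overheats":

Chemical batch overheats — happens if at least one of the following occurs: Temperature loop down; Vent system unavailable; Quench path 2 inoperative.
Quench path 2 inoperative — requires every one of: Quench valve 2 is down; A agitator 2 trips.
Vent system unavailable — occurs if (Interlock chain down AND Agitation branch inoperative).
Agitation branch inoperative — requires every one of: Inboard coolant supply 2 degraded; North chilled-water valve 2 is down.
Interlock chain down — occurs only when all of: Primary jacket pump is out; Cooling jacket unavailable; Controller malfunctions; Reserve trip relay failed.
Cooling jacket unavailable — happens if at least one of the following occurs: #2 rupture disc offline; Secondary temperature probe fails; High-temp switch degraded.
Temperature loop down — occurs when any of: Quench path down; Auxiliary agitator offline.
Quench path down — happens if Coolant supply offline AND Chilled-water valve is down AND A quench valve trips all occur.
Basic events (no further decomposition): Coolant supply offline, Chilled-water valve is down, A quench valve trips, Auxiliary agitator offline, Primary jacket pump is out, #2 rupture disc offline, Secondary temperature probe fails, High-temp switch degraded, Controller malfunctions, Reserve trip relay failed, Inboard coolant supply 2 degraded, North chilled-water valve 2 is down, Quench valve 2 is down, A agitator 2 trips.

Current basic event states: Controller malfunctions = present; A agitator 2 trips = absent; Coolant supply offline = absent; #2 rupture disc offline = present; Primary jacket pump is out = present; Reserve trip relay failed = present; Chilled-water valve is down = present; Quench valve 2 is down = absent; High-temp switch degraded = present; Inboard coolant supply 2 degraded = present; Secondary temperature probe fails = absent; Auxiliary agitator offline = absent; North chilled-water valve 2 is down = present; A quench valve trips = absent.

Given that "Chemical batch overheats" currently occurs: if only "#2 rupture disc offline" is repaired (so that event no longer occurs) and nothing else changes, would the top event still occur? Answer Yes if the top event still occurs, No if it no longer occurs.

Counterfactual: set "#2 rupture disc offline" to not occurred.
Quench path down [AND]: Coolant supply offline=not, Chilled-water valve is down=occurs, A quench valve trips=not → not all inputs occur → does not occur.
Temperature loop down [OR]: Quench path down=not, Auxiliary agitator offline=not → no input occurs → does not occur.
Cooling jacket unavailable [OR]: #2 rupture disc offline=not, Secondary temperature probe fails=not, High-temp switch degraded=occurs → at least one input occurs → occurs.
Interlock chain down [AND]: Primary jacket pump is out=occurs, Cooling jacket unavailable=occurs, Controller malfunctions=occurs, Reserve trip relay failed=occurs → all inputs occur → occurs.
Agitation branch inoperative [AND]: Inboard coolant supply 2 degraded=occurs, North chilled-water valve 2 is down=occurs → all inputs occur → occurs.
Vent system unavailable [AND]: Interlock chain down=occurs, Agitation branch inoperative=occurs → all inputs occur → occurs.
Quench path 2 inoperative [AND]: Quench valve 2 is down=not, A agitator 2 trips=not → not all inputs occur → does not occur.
Chemical batch overheats [OR]: Temperature loop down=not, Vent system unavailable=occurs, Quench path 2 inoperative=not → at least one input occurs → occurs.

Yes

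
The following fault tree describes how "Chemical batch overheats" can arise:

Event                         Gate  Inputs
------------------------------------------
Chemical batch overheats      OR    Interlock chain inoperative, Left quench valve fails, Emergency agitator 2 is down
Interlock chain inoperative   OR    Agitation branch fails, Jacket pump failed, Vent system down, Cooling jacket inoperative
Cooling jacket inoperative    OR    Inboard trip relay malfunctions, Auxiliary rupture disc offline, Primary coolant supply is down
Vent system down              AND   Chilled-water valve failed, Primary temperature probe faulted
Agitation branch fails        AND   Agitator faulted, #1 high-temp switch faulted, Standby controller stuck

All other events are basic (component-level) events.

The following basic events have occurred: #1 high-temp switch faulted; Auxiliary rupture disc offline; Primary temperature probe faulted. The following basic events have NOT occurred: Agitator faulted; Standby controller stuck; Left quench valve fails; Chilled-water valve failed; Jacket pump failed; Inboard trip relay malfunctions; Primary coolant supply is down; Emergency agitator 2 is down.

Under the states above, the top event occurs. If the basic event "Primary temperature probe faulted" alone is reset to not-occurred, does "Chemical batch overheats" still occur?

Counterfactual: set "Primary temperature probe faulted" to not occurred.
Agitation branch fails [AND]: Agitator faulted=not, #1 high-temp switch faulted=occurs, Standby controller stuck=not → not all inputs occur → does not occur.
Vent system down [AND]: Chilled-water valve failed=not, Primary temperature probe faulted=not → not all inputs occur → does not occur.
Cooling jacket inoperative [OR]: Inboard trip relay malfunctions=not, Auxiliary rupture disc offline=occurs, Primary coolant supply is down=not → at least one input occurs → occurs.
Interlock chain inoperative [OR]: Agitation branch fails=not, Jacket pump failed=not, Vent system down=not, Cooling jacket inoperative=occurs → at least one input occurs → occurs.
Chemical batch overheats [OR]: Interlock chain inoperative=occurs, Left quench valve fails=not, Emergency agitator 2 is down=not → at least one input occurs → occurs.

Yes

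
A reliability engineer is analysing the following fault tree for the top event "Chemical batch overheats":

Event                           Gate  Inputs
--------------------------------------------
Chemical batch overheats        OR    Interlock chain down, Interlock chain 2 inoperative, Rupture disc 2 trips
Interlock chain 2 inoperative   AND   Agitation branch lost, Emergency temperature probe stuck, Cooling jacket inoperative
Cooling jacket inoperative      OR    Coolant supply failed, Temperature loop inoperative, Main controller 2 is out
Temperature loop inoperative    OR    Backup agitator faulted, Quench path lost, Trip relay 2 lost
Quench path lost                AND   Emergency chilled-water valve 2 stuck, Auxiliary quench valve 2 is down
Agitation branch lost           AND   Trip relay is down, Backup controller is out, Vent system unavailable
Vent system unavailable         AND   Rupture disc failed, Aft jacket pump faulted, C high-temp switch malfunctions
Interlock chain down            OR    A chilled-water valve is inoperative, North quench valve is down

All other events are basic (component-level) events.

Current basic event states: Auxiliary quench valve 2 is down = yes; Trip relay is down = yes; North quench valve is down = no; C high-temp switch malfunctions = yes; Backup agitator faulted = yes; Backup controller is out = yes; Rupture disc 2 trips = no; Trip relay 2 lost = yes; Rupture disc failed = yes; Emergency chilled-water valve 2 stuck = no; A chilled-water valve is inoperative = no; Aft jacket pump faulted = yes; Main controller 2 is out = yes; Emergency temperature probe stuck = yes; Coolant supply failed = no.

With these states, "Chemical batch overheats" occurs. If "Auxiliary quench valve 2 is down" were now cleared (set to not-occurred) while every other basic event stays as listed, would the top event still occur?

Counterfactual: set "Auxiliary quench valve 2 is down" to not occurred.
Interlock chain down [OR]: A chilled-water valve is inoperative=not, North quench valve is down=not → no input occurs → does not occur.
Vent system unavailable [AND]: Rupture disc failed=occurs, Aft jacket pump faulted=occurs, C high-temp switch malfunctions=occurs → all inputs occur → occurs.
Agitation branch lost [AND]: Trip relay is down=occurs, Backup controller is out=occurs, Vent system unavailable=occurs → all inputs occur → occurs.
Quench path lost [AND]: Emergency chilled-water valve 2 stuck=not, Auxiliary quench valve 2 is down=not → not all inputs occur → does not occur.
Temperature loop inoperative [OR]: Backup agitator faulted=occurs, Quench path lost=not, Trip relay 2 lost=occurs → at least one input occurs → occurs.
Cooling jacket inoperative [OR]: Coolant supply failed=not, Temperature loop inoperative=occurs, Main controller 2 is out=occurs → at least one input occurs → occurs.
Interlock chain 2 inoperative [AND]: Agitation branch lost=occurs, Emergency temperature probe stuck=occurs, Cooling jacket inoperative=occurs → all inputs occur → occurs.
Chemical batch overheats [OR]: Interlock chain down=not, Interlock chain 2 inoperative=occurs, Rupture disc 2 trips=not → at least one input occurs → occurs.

Yes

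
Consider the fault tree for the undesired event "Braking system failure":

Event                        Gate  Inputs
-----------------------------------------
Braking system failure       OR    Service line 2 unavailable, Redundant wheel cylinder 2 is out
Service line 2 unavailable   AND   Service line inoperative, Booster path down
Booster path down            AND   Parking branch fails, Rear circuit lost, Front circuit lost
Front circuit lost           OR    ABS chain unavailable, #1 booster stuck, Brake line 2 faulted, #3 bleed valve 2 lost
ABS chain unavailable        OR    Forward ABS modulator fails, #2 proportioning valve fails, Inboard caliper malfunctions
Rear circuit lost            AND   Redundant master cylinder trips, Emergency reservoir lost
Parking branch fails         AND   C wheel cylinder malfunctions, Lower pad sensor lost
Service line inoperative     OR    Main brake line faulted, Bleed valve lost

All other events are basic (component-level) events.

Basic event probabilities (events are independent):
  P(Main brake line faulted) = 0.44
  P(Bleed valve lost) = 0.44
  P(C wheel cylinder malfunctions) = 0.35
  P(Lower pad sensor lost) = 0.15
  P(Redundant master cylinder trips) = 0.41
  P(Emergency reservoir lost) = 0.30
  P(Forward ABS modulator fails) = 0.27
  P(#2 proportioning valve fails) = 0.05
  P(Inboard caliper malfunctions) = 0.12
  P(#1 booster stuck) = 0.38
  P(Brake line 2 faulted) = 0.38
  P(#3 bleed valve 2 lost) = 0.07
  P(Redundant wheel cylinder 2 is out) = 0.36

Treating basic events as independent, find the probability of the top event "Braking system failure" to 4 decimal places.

0.3622

P(Service line inoperative) [OR] = 1 − (1−0.44) × (1−0.44) = 0.686400
P(Parking branch fails) [AND] = 0.35 × 0.15 = 0.052500
P(Rear circuit lost) [AND] = 0.41 × 0.30 = 0.123000
P(ABS chain unavailable) [OR] = 1 − (1−0.27) × (1−0.05) × (1−0.12) = 0.389720
P(Front circuit lost) [OR] = 1 − (1−0.389720) × (1−0.38) × (1−0.38) × (1−0.07) = 0.781830
P(Booster path down) [AND] = 0.052500 × 0.123000 × 0.781830 = 0.005049
P(Service line 2 unavailable) [AND] = 0.686400 × 0.005049 = 0.003466
P(Braking system failure) [OR] = 1 − (1−0.003466) × (1−0.36) = 0.362218
Rounded to 4 decimal places: P(Braking system failure) ≈ 0.3622.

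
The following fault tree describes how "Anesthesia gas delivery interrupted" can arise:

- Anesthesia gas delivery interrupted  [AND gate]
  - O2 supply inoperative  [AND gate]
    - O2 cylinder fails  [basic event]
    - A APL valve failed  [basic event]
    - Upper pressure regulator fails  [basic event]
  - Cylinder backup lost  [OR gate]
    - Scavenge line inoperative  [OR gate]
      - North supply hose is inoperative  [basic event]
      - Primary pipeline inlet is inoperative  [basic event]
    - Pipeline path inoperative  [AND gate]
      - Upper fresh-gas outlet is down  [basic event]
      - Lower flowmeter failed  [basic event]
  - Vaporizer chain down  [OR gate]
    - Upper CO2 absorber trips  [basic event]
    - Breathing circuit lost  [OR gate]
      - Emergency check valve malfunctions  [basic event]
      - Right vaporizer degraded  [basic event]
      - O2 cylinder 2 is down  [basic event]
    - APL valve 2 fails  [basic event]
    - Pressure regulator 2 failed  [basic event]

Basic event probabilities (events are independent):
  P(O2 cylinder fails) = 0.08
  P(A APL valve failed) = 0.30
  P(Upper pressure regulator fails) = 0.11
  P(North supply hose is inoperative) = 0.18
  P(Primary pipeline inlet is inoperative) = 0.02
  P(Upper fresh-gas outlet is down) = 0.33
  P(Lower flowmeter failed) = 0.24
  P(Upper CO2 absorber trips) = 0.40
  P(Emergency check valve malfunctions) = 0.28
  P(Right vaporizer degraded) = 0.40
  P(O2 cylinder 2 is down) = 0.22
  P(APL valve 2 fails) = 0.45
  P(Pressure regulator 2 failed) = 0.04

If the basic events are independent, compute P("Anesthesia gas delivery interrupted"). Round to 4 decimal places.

0.0006

P(O2 supply inoperative) [AND] = 0.08 × 0.30 × 0.11 = 0.002640
P(Scavenge line inoperative) [OR] = 1 − (1−0.18) × (1−0.02) = 0.196400
P(Pipeline path inoperative) [AND] = 0.33 × 0.24 = 0.079200
P(Cylinder backup lost) [OR] = 1 − (1−0.196400) × (1−0.079200) = 0.260045
P(Breathing circuit lost) [OR] = 1 − (1−0.28) × (1−0.40) × (1−0.22) = 0.663040
P(Vaporizer chain down) [OR] = 1 − (1−0.40) × (1−0.663040) × (1−0.45) × (1−0.04) = 0.893251
P(Anesthesia gas delivery interrupted) [AND] = 0.002640 × 0.260045 × 0.893251 = 0.000613
Rounded to 4 decimal places: P(Anesthesia gas delivery interrupted) ≈ 0.0006.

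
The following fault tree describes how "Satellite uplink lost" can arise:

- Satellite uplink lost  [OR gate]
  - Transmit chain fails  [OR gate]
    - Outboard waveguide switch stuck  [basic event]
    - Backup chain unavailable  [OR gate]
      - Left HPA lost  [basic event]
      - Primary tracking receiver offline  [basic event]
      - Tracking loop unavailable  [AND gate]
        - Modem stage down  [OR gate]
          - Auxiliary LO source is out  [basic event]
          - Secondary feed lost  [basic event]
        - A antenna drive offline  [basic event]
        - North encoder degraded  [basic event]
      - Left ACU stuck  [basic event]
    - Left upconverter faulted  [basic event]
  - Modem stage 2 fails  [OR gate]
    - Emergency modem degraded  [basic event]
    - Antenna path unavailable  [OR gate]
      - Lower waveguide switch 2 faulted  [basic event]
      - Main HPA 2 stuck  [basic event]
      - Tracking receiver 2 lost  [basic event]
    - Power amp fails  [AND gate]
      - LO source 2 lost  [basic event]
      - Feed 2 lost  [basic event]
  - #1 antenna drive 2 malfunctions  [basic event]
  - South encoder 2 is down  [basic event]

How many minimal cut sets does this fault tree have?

Modem stage down [OR]: union of children's cut sets → 2 cut set(s).
Tracking loop unavailable [AND]: one cut set from each child combined → 2 × 1 × 1 = 2 cut set(s).
Backup chain unavailable [OR]: union of children's cut sets → 5 cut set(s).
Transmit chain fails [OR]: union of children's cut sets → 7 cut set(s).
Antenna path unavailable [OR]: union of children's cut sets → 3 cut set(s).
Power amp fails [AND]: one cut set from each child combined → 1 × 1 = 1 cut set(s).
Modem stage 2 fails [OR]: union of children's cut sets → 5 cut set(s).
Satellite uplink lost [OR]: union of children's cut sets → 14 cut set(s).

14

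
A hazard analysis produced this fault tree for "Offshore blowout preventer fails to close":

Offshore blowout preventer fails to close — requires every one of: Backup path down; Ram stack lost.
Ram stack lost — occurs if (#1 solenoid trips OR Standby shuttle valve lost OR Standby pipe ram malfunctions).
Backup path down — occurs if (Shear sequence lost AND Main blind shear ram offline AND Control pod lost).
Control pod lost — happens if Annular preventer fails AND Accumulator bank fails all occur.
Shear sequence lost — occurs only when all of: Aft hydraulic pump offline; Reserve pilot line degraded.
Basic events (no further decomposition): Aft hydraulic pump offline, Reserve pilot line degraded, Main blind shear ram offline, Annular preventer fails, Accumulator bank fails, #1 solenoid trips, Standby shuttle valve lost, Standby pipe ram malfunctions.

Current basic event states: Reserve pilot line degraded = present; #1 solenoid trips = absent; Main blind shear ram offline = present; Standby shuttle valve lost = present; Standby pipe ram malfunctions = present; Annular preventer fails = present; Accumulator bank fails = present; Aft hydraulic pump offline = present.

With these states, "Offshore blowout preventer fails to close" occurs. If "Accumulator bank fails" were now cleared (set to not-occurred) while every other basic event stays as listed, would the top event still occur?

Counterfactual: set "Accumulator bank fails" to not occurred.
Shear sequence lost [AND]: Aft hydraulic pump offline=occurs, Reserve pilot line degraded=occurs → all inputs occur → occurs.
Control pod lost [AND]: Annular preventer fails=occurs, Accumulator bank fails=not → not all inputs occur → does not occur.
Backup path down [AND]: Shear sequence lost=occurs, Main blind shear ram offline=occurs, Control pod lost=not → not all inputs occur → does not occur.
Ram stack lost [OR]: #1 solenoid trips=not, Standby shuttle valve lost=occurs, Standby pipe ram malfunctions=occurs → at least one input occurs → occurs.
Offshore blowout preventer fails to close [AND]: Backup path down=not, Ram stack lost=occurs → not all inputs occur → does not occur.

No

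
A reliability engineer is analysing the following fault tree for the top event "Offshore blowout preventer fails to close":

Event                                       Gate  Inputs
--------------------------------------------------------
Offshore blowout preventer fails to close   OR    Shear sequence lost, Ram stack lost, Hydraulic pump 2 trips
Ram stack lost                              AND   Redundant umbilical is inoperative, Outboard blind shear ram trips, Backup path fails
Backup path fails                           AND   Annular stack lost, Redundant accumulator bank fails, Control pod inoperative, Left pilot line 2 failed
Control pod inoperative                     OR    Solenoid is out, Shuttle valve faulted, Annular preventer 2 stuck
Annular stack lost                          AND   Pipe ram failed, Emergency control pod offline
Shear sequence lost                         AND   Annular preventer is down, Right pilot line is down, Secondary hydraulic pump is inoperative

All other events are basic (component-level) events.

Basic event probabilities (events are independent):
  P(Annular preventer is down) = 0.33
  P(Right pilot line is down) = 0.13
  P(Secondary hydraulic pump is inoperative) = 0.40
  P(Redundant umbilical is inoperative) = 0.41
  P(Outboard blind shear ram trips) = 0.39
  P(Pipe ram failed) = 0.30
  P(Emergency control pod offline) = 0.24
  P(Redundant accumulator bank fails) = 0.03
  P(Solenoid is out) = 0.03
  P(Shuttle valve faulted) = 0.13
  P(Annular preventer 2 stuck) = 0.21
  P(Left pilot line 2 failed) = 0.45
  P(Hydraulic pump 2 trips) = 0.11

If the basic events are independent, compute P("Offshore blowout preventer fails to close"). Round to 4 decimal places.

P(Shear sequence lost) [AND] = 0.33 × 0.13 × 0.40 = 0.017160
P(Annular stack lost) [AND] = 0.30 × 0.24 = 0.072000
P(Control pod inoperative) [OR] = 1 − (1−0.03) × (1−0.13) × (1−0.21) = 0.333319
P(Backup path fails) [AND] = 0.072000 × 0.03 × 0.333319 × 0.45 = 0.000324
P(Ram stack lost) [AND] = 0.41 × 0.39 × 0.000324 = 0.000052
P(Offshore blowout preventer fails to close) [OR] = 1 − (1−0.017160) × (1−0.000052) × (1−0.11) = 0.125318
Rounded to 4 decimal places: P(Offshore blowout preventer fails to close) ≈ 0.1253.

0.1253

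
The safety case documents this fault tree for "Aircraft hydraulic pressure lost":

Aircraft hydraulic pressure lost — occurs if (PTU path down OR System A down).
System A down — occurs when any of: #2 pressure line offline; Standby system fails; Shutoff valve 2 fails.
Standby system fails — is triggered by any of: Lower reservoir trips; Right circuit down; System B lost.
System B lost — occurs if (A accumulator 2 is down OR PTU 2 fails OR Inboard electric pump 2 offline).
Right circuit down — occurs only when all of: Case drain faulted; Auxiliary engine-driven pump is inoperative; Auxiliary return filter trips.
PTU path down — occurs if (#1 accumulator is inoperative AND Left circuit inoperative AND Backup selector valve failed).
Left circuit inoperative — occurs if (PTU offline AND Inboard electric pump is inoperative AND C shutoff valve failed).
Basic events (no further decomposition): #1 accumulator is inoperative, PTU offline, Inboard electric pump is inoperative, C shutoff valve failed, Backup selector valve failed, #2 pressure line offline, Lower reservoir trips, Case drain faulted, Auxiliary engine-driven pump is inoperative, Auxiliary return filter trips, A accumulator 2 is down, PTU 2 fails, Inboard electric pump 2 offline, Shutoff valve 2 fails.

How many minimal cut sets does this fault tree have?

8

Left circuit inoperative [AND]: one cut set from each child combined → 1 × 1 × 1 = 1 cut set(s).
PTU path down [AND]: one cut set from each child combined → 1 × 1 × 1 = 1 cut set(s).
Right circuit down [AND]: one cut set from each child combined → 1 × 1 × 1 = 1 cut set(s).
System B lost [OR]: union of children's cut sets → 3 cut set(s).
Standby system fails [OR]: union of children's cut sets → 5 cut set(s).
System A down [OR]: union of children's cut sets → 7 cut set(s).
Aircraft hydraulic pressure lost [OR]: union of children's cut sets → 8 cut set(s).
Minimal cut sets: {#1 accumulator is inoperative, Backup selector valve failed, C shutoff valve failed, Inboard electric pump is inoperative, PTU offline}; {#2 pressure line offline}; {Lower reservoir trips}; {Auxiliary engine-driven pump is inoperative, Auxiliary return filter trips, Case drain faulted}; {A accumulator 2 is down}; {PTU 2 fails}; {Inboard electric pump 2 offline}; {Shutoff valve 2 fails}.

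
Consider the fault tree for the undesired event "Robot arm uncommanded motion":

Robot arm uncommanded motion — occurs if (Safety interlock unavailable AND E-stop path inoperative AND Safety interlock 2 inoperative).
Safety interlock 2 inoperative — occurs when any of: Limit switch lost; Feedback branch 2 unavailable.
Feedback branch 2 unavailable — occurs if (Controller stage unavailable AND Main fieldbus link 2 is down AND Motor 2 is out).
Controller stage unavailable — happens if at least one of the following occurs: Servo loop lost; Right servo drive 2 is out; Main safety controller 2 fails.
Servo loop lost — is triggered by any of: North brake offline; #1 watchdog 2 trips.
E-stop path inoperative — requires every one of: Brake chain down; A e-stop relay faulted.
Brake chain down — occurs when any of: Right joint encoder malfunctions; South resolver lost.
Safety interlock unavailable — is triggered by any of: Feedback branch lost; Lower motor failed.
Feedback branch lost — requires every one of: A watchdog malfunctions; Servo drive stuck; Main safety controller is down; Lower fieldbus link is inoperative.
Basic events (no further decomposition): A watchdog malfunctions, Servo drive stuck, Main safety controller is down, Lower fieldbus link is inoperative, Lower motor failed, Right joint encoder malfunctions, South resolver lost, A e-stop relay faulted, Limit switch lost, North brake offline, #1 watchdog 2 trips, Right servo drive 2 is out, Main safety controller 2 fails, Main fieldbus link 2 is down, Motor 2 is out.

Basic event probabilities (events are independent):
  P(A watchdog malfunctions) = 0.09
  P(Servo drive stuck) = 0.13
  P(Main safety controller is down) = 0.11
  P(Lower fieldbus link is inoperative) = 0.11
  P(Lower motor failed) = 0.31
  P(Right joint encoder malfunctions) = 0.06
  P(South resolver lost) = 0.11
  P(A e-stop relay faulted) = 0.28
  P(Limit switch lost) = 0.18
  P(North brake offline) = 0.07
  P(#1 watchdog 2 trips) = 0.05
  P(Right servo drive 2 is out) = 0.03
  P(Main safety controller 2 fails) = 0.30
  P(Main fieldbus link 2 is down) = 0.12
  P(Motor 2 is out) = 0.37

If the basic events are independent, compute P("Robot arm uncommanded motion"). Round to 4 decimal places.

0.0028

P(Feedback branch lost) [AND] = 0.09 × 0.13 × 0.11 × 0.11 = 0.000142
P(Safety interlock unavailable) [OR] = 1 − (1−0.000142) × (1−0.31) = 0.310098
P(Brake chain down) [OR] = 1 − (1−0.06) × (1−0.11) = 0.163400
P(E-stop path inoperative) [AND] = 0.163400 × 0.28 = 0.045752
P(Servo loop lost) [OR] = 1 − (1−0.07) × (1−0.05) = 0.116500
P(Controller stage unavailable) [OR] = 1 − (1−0.116500) × (1−0.03) × (1−0.30) = 0.400104
P(Feedback branch 2 unavailable) [AND] = 0.400104 × 0.12 × 0.37 = 0.017765
P(Safety interlock 2 inoperative) [OR] = 1 − (1−0.18) × (1−0.017765) = 0.194567
P(Robot arm uncommanded motion) [AND] = 0.310098 × 0.045752 × 0.194567 = 0.002760
Rounded to 4 decimal places: P(Robot arm uncommanded motion) ≈ 0.0028.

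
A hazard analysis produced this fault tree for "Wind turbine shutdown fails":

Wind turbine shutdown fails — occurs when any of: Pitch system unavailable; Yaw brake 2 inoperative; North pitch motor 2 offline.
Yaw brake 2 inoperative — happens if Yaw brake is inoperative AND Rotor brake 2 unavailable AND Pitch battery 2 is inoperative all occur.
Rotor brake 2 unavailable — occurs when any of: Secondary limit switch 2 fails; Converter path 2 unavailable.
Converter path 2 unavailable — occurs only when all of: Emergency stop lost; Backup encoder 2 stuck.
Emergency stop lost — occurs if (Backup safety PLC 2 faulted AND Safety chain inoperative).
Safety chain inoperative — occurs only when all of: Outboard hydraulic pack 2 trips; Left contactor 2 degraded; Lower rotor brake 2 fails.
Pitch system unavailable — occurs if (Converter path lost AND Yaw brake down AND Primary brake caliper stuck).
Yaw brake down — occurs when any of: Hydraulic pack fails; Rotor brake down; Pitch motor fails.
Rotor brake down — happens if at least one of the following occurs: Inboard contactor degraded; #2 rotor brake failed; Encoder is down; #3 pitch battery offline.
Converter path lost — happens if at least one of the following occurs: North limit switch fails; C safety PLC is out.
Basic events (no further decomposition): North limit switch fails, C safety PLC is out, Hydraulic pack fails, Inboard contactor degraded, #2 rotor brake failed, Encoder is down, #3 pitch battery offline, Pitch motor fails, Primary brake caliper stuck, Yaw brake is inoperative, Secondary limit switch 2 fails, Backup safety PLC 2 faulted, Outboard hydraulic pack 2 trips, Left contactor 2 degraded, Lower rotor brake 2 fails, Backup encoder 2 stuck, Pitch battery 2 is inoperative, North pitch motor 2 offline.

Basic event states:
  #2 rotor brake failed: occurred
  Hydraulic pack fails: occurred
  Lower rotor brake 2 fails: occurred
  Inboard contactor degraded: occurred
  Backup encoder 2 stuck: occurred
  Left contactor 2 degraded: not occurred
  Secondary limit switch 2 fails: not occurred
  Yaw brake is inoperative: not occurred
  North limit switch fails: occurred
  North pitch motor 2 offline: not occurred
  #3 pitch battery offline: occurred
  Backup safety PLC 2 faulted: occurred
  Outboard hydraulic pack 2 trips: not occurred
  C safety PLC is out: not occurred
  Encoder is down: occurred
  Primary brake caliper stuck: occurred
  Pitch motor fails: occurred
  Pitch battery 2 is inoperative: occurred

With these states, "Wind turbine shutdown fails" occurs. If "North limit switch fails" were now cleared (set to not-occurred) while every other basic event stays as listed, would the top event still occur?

No

Counterfactual: set "North limit switch fails" to not occurred.
Converter path lost [OR]: North limit switch fails=not, C safety PLC is out=not → no input occurs → does not occur.
Rotor brake down [OR]: Inboard contactor degraded=occurs, #2 rotor brake failed=occurs, Encoder is down=occurs, #3 pitch battery offline=occurs → at least one input occurs → occurs.
Yaw brake down [OR]: Hydraulic pack fails=occurs, Rotor brake down=occurs, Pitch motor fails=occurs → at least one input occurs → occurs.
Pitch system unavailable [AND]: Converter path lost=not, Yaw brake down=occurs, Primary brake caliper stuck=occurs → not all inputs occur → does not occur.
Safety chain inoperative [AND]: Outboard hydraulic pack 2 trips=not, Left contactor 2 degraded=not, Lower rotor brake 2 fails=occurs → not all inputs occur → does not occur.
Emergency stop lost [AND]: Backup safety PLC 2 faulted=occurs, Safety chain inoperative=not → not all inputs occur → does not occur.
Converter path 2 unavailable [AND]: Emergency stop lost=not, Backup encoder 2 stuck=occurs → not all inputs occur → does not occur.
Rotor brake 2 unavailable [OR]: Secondary limit switch 2 fails=not, Converter path 2 unavailable=not → no input occurs → does not occur.
Yaw brake 2 inoperative [AND]: Yaw brake is inoperative=not, Rotor brake 2 unavailable=not, Pitch battery 2 is inoperative=occurs → not all inputs occur → does not occur.
Wind turbine shutdown fails [OR]: Pitch system unavailable=not, Yaw brake 2 inoperative=not, North pitch motor 2 offline=not → no input occurs → does not occur.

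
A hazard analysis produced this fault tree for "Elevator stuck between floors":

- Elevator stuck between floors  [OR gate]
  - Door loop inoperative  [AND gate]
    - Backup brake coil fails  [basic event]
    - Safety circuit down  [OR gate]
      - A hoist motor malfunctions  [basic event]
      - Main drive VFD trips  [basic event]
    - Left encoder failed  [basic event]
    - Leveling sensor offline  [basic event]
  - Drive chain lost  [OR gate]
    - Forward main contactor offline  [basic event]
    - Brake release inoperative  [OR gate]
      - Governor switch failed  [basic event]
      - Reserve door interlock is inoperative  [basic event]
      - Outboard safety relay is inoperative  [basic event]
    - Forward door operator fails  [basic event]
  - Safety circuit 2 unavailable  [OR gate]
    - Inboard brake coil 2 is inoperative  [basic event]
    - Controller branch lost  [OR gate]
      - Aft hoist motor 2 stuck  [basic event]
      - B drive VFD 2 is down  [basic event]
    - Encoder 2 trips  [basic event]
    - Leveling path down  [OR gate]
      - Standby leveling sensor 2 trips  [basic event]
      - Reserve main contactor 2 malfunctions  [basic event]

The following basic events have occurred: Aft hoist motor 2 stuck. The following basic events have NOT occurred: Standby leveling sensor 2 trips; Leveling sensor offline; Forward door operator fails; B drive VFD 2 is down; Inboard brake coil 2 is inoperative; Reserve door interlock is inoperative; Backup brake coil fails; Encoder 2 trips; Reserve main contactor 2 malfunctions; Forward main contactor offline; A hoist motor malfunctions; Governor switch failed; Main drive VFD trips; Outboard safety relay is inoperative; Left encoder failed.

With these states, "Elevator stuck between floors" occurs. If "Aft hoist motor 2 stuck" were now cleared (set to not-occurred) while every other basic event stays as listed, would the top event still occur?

No

Counterfactual: set "Aft hoist motor 2 stuck" to not occurred.
Safety circuit down [OR]: A hoist motor malfunctions=not, Main drive VFD trips=not → no input occurs → does not occur.
Door loop inoperative [AND]: Backup brake coil fails=not, Safety circuit down=not, Left encoder failed=not, Leveling sensor offline=not → not all inputs occur → does not occur.
Brake release inoperative [OR]: Governor switch failed=not, Reserve door interlock is inoperative=not, Outboard safety relay is inoperative=not → no input occurs → does not occur.
Drive chain lost [OR]: Forward main contactor offline=not, Brake release inoperative=not, Forward door operator fails=not → no input occurs → does not occur.
Controller branch lost [OR]: Aft hoist motor 2 stuck=not, B drive VFD 2 is down=not → no input occurs → does not occur.
Leveling path down [OR]: Standby leveling sensor 2 trips=not, Reserve main contactor 2 malfunctions=not → no input occurs → does not occur.
Safety circuit 2 unavailable [OR]: Inboard brake coil 2 is inoperative=not, Controller branch lost=not, Encoder 2 trips=not, Leveling path down=not → no input occurs → does not occur.
Elevator stuck between floors [OR]: Door loop inoperative=not, Drive chain lost=not, Safety circuit 2 unavailable=not → no input occurs → does not occur.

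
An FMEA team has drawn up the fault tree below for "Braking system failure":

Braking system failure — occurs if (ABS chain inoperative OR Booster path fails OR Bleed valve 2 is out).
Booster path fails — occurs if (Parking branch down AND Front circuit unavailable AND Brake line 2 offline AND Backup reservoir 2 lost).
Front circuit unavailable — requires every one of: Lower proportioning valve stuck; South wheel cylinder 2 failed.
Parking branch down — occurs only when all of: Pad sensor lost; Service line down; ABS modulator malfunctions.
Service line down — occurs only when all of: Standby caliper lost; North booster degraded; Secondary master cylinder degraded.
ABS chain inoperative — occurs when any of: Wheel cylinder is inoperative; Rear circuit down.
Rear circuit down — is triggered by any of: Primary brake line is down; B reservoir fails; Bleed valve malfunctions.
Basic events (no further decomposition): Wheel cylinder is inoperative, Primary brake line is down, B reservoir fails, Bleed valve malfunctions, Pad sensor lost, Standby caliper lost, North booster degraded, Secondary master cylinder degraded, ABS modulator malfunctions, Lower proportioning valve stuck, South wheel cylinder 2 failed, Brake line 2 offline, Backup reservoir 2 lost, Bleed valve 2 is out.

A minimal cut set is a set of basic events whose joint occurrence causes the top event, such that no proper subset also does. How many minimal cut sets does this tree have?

Rear circuit down [OR]: union of children's cut sets → 3 cut set(s).
ABS chain inoperative [OR]: union of children's cut sets → 4 cut set(s).
Service line down [AND]: one cut set from each child combined → 1 × 1 × 1 = 1 cut set(s).
Parking branch down [AND]: one cut set from each child combined → 1 × 1 × 1 = 1 cut set(s).
Front circuit unavailable [AND]: one cut set from each child combined → 1 × 1 = 1 cut set(s).
Booster path fails [AND]: one cut set from each child combined → 1 × 1 × 1 × 1 = 1 cut set(s).
Braking system failure [OR]: union of children's cut sets → 6 cut set(s).
Minimal cut sets: {Wheel cylinder is inoperative}; {Primary brake line is down}; {B reservoir fails}; {Bleed valve malfunctions}; {ABS modulator malfunctions, Backup reservoir 2 lost, Brake line 2 offline, Lower proportioning valve stuck, North booster degraded, Pad sensor lost, Secondary master cylinder degraded, South wheel cylinder 2 failed, Standby caliper lost}; {Bleed valve 2 is out}.

6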